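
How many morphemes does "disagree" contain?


Word: "disagree"
Morphemes: dis- + agree
Each morpheme carries meaning
= 2 morphemes


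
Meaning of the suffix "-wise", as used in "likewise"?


Suffix: -wise
Example: likewise (like + -wise)
Meaning = in the manner of


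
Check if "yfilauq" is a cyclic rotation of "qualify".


Word: "qualify", Candidate: "yfilauq"
Method: check if candidate is substring of word+word
"qualifyqualify" contains "yfilauq"? No
Is rotation = No


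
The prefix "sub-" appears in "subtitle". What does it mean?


Prefix: sub-
Example: subtitle (sub- + title)
Meaning = under / below


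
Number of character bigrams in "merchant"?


Word: "merchant" (length 8)
Number of 2-grams = length - 2 + 1 = 8 - 2 + 1
= 7


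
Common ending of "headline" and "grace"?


Word 1: "headline"
Word 2: "grace"
Comparing from end:
  Pos -1: 'e' == 'e'
  Pos -2: 'n' != 'c' (stop)
LCS = "e" (length 1)


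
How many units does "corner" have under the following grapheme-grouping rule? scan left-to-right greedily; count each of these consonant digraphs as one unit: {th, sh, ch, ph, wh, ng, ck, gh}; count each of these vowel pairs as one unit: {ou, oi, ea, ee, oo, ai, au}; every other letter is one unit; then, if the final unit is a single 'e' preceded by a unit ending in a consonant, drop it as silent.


Word: "corner" (6 letters)
Left-to-right scan:
  [1] 'c' (letter)
  [2] 'o' (letter)
  [3] 'r' (letter)
  [4] 'n' (letter)
  [5] 'e' (letter)
  [6] 'r' (letter)
Units from scan: 6
Sound units = 6 units


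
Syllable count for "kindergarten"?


Word: "kindergarten"
Syllable breakdown: kin | der | gar | ten
Counting: 4 parts
= 4 syllables


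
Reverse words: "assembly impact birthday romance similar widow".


Original: "assembly impact birthday romance similar widow"
Words (1..n): assembly | impact | birthday | romance | similar | widow
Reversed (n..1): widow | similar | romance | birthday | impact | assembly
Result = "widow similar romance birthday impact assembly"


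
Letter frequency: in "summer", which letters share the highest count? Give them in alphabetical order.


Word: "summer"
Letter counts:
  'e': 1
  'm': 2
  'r': 1
  's': 1
  'u': 1
Maximum count = 2
Most frequent = 'm' (2 times each)


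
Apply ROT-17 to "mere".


Word: "mere"
Shift: 17
Each letter → (letter + shift) mod 26:
  'm' (12) + 17 = 3 → 'd'
  'e' (4) + 17 = 21 → 'v'
  'r' (17) + 17 = 8 → 'i'
  'e' (4) + 17 = 21 → 'v'
Result = "dviv"


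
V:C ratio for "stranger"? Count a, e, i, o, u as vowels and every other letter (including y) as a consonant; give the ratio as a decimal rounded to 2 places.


Word: "stranger"
Vowels (a,e,i,o,u): 2
Consonants: 6
Ratio = 2/6
= 0.33


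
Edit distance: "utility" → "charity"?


Word 1: "utility" (length 7)
Word 2: "charity" (length 7)
One optimal edit sequence (insert/delete/substitute each cost 1):
  1. substitute 'u' -> 'c'  (+1)
  2. substitute 't' -> 'h'  (+1)
  3. substitute 'i' -> 'a'  (+1)
  4. substitute 'l' -> 'r'  (+1)
  5. keep 'i'
  6. keep 't'
  7. keep 'y'
Total edit operations: 4
Edit distance = 4


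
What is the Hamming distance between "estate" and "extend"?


Comparing character by character (same length = 6):
  Pos 0: 'e' vs 'e' =
  Pos 1: 's' vs 'x' !=
  Pos 2: 't' vs 't' =
  Pos 3: 'a' vs 'e' !=
  Pos 4: 't' vs 'n' !=
  Pos 5: 'e' vs 'd' !=
Hamming distance = 4


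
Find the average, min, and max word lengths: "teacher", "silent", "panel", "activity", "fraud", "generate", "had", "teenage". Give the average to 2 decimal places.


Lengths: "teacher"=7, "silent"=6, "panel"=5, "activity"=8, "fraud"=5, "generate"=8, "had"=3, "teenage"=7
Sum = 49, Count = 8
Average = 49/8 = 6.13
= avg=6.13, min=3, max=8


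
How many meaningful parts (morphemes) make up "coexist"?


Word: "coexist"
Morphemes: co- + exist
Each morpheme carries meaning
= 2 morphemes


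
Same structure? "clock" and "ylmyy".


Pattern of "clock": [0, 1, 2, 0, 3]
Pattern of "ylmyy": [0, 1, 2, 0, 0]
Patterns do not match
Same pattern = No


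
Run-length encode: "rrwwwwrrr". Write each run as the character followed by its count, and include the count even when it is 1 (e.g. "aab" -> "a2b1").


String: "rrwwwwrrr"
Scanning for consecutive runs:
  'r' x 2
  'w' x 4
  'r' x 3
RLE = "r2w4r3"


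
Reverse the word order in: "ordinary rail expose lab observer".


Original: "ordinary rail expose lab observer"
Words (1..n): ordinary | rail | expose | lab | observer
Reversed (n..1): observer | lab | expose | rail | ordinary
Result = "observer lab expose rail ordinary"


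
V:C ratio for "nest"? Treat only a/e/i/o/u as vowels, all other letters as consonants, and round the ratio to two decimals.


Word: "nest"
Vowels (a,e,i,o,u): 1
Consonants: 3
Ratio = 1/3
= 0.33


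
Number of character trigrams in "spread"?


Word: "spread" (length 6)
Number of 3-grams = length - 3 + 1 = 6 - 3 + 1
= 4


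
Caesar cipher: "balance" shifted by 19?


Word: "balance"
Shift: 19
Each letter → (letter + shift) mod 26:
  'b' (1) + 19 = 20 → 'u'
  'a' (0) + 19 = 19 → 't'
  'l' (11) + 19 = 4 → 'e'
  'a' (0) + 19 = 19 → 't'
  'n' (13) + 19 = 6 → 'g'
  'c' (2) + 19 = 21 → 'v'
  'e' (4) + 19 = 23 → 'x'
Result = "utetgvx"


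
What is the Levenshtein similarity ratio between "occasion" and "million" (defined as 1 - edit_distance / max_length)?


Word 1: "occasion" (length 8)
Word 2: "million" (length 7)
One optimal edit sequence:
  1. delete 'o'  (+1)
  2. substitute 'c' -> 'm'  (+1)
  3. substitute 'c' -> 'i'  (+1)
  4. substitute 'a' -> 'l'  (+1)
  5. substitute 's' -> 'l'  (+1)
  6. keep 'i'
  7. keep 'o'
  8. keep 'n'
Edit distance = 5
Max length = max(8, 7) = 8
Similarity = 1 - 5/8
= 0.3750


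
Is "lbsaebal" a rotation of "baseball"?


Word: "baseball", Candidate: "lbsaebal"
Method: check if candidate is substring of word+word
"baseballbaseball" contains "lbsaebal"? No
Is rotation = No


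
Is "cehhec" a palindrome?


Word: "cehhec"
Reversed: "cehhec"
Forward == Backward? cehhec == cehhec
Palindrome = Yes


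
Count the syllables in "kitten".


Word: "kitten"
Syllable breakdown: kit · ten
Counting: 2 parts
= 2 syllables


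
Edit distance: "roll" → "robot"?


Word 1: "roll" (length 4)
Word 2: "robot" (length 5)
One optimal edit sequence (insert/delete/substitute each cost 1):
  1. keep 'r'
  2. keep 'o'
  3. insert 'b'  (+1)
  4. substitute 'l' -> 'o'  (+1)
  5. substitute 'l' -> 't'  (+1)
Total edit operations: 3
Edit distance = 3


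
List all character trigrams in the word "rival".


Word: "rival" (length 5)
Number of trigrams = 5 - 3 + 1 = 3
  Position 0: "riv"
  Position 1: "iva"
  Position 2: "val"
Trigrams = "riv", "iva", "val"


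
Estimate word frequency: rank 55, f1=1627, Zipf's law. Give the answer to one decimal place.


Zipf's law: f(r) = f(1) / r
f(1) = 1627
f(55) = 1627 / 55
= 29.6 occurrences


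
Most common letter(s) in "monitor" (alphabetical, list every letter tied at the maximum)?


Word: "monitor"
Letter counts:
  'i': 1
  'm': 1
  'n': 1
  'o': 2
  'r': 1
  't': 1
Maximum count = 2
Most frequent = 'o' (2 times each)


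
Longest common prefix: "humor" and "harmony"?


Word 1: "humor"
Word 2: "harmony"
Comparing from start:
  Pos 0: 'h' == 'h'
  Pos 1: 'u' != 'a' (stop)
LCP = "h" (length 1)


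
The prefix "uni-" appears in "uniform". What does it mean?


Prefix: uni-
As in: uniform -> uni- + form
Meaning = one


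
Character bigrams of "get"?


Word: "get" (length 3)
Number of bigrams = 3 - 2 + 1 = 2
  Position 0: "ge"
  Position 1: "et"
Bigrams = "ge", "et"


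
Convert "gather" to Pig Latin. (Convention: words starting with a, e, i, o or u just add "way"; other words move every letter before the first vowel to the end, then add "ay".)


Word: "gather"
Starts with consonant(s) → move to end, add 'ay'
Consonant cluster: "g"
Pig Latin = "athergay"


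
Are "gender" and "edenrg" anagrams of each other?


Word 1: "gender" → sorted: deegnr
Word 2: "edenrg" → sorted: deegnr
Same letters? deegnr == deegnr
Anagram = Yes


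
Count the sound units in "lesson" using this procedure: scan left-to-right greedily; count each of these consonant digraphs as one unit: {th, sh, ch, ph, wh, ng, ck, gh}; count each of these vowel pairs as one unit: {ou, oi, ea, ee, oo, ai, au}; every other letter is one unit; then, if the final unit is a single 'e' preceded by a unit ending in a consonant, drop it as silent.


Word: "lesson" (6 letters)
Left-to-right scan:
  [1] 'l' (letter)
  [2] 'e' (letter)
  [3] 's' (letter)
  [4] 's' (letter)
  [5] 'o' (letter)
  [6] 'n' (letter)
Units from scan: 6
Sound units = 6 units


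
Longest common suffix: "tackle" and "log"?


Word 1: "tackle"
Word 2: "log"
Comparing from end:
  Pos -1: 'e' != 'g' (stop)
LCS = "" (length 0)


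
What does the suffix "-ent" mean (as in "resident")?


Suffix: -ent
Example: resident = reside + -ent, with a spelling change
Meaning = one who / that which


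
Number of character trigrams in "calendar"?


Word: "calendar" (length 8)
Number of 3-grams = length - 3 + 1 = 8 - 3 + 1
= 6


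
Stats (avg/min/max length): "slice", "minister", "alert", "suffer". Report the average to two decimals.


Lengths: "slice"=5, "minister"=8, "alert"=5, "suffer"=6
Sum = 24, Count = 4
Average = 24/4 = 6.00
= avg=6.00, min=5, max=8


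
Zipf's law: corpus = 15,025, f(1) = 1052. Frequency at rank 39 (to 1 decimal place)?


Zipf's law: f(r) = f(1) / r
f(1) = 1052
f(39) = 1052 / 39
= 27.0 occurrences


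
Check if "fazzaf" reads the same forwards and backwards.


Word: "fazzaf"
Reversed: "fazzaf"
Forward == Backward? fazzaf == fazzaf
Palindrome = Yes


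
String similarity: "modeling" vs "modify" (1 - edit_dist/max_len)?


Word 1: "modeling" (length 8)
Word 2: "modify" (length 6)
One optimal edit sequence:
  1. keep 'm'
  2. keep 'o'
  3. keep 'd'
  4. delete 'e'  (+1)
  5. delete 'l'  (+1)
  6. keep 'i'
  7. substitute 'n' -> 'f'  (+1)
  8. substitute 'g' -> 'y'  (+1)
Edit distance = 4
Max length = max(8, 6) = 8
Similarity = 1 - 4/8
= 0.5000


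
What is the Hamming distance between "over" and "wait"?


Comparing character by character (same length = 4):
  Pos 0: 'o' vs 'w' !=
  Pos 1: 'v' vs 'a' !=
  Pos 2: 'e' vs 'i' !=
  Pos 3: 'r' vs 't' !=
Hamming distance = 4


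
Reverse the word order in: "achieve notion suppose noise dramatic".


Original: "achieve notion suppose noise dramatic"
Words (1..n): achieve | notion | suppose | noise | dramatic
Reversed (n..1): dramatic | noise | suppose | notion | achieve
Result = "dramatic noise suppose notion achieve"


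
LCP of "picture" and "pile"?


Word 1: "picture"
Word 2: "pile"
Comparing from start:
  Pos 0: 'p' == 'p'
  Pos 1: 'i' == 'i'
  Pos 2: 'c' != 'l' (stop)
LCP = "pi" (length 2)


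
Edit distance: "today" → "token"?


Word 1: "today" (length 5)
Word 2: "token" (length 5)
One optimal edit sequence (insert/delete/substitute each cost 1):
  1. keep 't'
  2. keep 'o'
  3. substitute 'd' -> 'k'  (+1)
  4. substitute 'a' -> 'e'  (+1)
  5. substitute 'y' -> 'n'  (+1)
Total edit operations: 3
Edit distance = 3


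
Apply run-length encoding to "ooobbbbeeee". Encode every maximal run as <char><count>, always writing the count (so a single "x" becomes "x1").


String: "ooobbbbeeee"
Scanning for consecutive runs:
  'o' x 3
  'b' x 4
  'e' x 4
RLE = "o3b4e4"


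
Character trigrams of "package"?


Word: "package" (length 7)
Number of trigrams = 7 - 3 + 1 = 5
  Position 0: "pac"
  Position 1: "ack"
  Position 2: "cka"
  Position 3: "kag"
  Position 4: "age"
Trigrams = "pac", "ack", "cka", "kag", "age"


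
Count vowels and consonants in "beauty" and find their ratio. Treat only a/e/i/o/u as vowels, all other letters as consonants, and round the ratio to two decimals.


Word: "beauty"
Vowels (a,e,i,o,u): 3
Consonants: 3
Ratio = 3/3
= 1.00


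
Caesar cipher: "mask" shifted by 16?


Word: "mask"
Shift: 16
Each letter → (letter + shift) mod 26:
  'm' (12) + 16 = 2 → 'c'
  'a' (0) + 16 = 16 → 'q'
  's' (18) + 16 = 8 → 'i'
  'k' (10) + 16 = 0 → 'a'
Result = "cqia"


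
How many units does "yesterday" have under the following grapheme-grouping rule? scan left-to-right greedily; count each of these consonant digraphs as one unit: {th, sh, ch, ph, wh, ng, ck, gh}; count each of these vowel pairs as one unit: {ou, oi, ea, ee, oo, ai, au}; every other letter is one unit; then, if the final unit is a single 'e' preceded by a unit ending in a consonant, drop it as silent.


Word: "yesterday" (9 letters)
Left-to-right scan:
  1. 'y' (letter)
  2. 'e' (letter)
  3. 's' (letter)
  4. 't' (letter)
  5. 'e' (letter)
  6. 'r' (letter)
  7. 'd' (letter)
  8. 'a' (letter)
  9. 'y' (letter)
Units from scan: 9
Sound units = 9 units


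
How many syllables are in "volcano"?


Word: "volcano"
Syllable breakdown: vol | ca | no
Counting: 3 parts
= 3 syllables


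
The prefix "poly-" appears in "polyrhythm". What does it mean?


Prefix: poly-
Example: polyrhythm = poly- + rhythm
Meaning = many


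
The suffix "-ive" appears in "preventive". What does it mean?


Suffix: -ive
As in: preventive -> prevent + -ive
Meaning = tending to


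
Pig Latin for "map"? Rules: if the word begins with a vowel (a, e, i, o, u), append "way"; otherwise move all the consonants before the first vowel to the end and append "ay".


Word: "map"
Starts with consonant(s) → move to end, add 'ay'
Consonant cluster: "m"
Pig Latin = "apmay"


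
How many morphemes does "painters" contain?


Word: "painters"
Morphemes: paint | -er | -s
Each morpheme carries meaning
= 3 morphemes


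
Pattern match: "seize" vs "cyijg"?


Pattern of "seize": [0, 1, 2, 3, 1]
Pattern of "cyijg": [0, 1, 2, 3, 4]
Patterns do not match
Same pattern = No


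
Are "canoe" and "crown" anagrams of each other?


Word 1: "canoe" → sorted: aceno
Word 2: "crown" → sorted: cnorw
Same letters? aceno != cnorw
Anagram = No


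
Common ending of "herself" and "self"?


Word 1: "herself"
Word 2: "self"
Comparing from end:
  Pos -1: 'f' == 'f'
  Pos -2: 'l' == 'l'
  Pos -3: 'e' == 'e'
  Pos -4: 's' == 's'
LCS = "self" (length 4)


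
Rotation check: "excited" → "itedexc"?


Word: "excited", Candidate: "itedexc"
Method: check if candidate is substring of word+word
"excitedexcited" contains "itedexc"? Yes
Is rotation = Yes


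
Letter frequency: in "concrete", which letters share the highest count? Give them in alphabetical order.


Word: "concrete"
Letter counts:
  'c': 2
  'e': 2
  'n': 1
  'o': 1
  'r': 1
  't': 1
Maximum count = 2
Most frequent = 'c', 'e' (2 times each)


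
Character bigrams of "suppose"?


Word: "suppose" (length 7)
Number of bigrams = 7 - 2 + 1 = 6
  Position 0: "su"
  Position 1: "up"
  Position 2: "pp"
  Position 3: "po"
  Position 4: "os"
  Position 5: "se"
Bigrams = "su", "up", "pp", "po", "os", "se"


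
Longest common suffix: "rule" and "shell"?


Word 1: "rule"
Word 2: "shell"
Comparing from end:
  Pos -1: 'e' != 'l' (stop)
LCS = "" (length 0)


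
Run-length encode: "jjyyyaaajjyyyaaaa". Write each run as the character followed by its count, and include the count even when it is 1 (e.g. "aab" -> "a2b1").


String: "jjyyyaaajjyyyaaaa"
Scanning for consecutive runs:
  'j' x 2
  'y' x 3
  'a' x 3
  'j' x 2
  'y' x 3
  'a' x 4
RLE = "j2y3a3j2y3a4"


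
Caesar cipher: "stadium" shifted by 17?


Word: "stadium"
Shift: 17
Each letter → (letter + shift) mod 26:
  's' (18) + 17 = 9 → 'j'
  't' (19) + 17 = 10 → 'k'
  'a' (0) + 17 = 17 → 'r'
  'd' (3) + 17 = 20 → 'u'
  'i' (8) + 17 = 25 → 'z'
  'u' (20) + 17 = 11 → 'l'
  'm' (12) + 17 = 3 → 'd'
Result = "jkruzld"


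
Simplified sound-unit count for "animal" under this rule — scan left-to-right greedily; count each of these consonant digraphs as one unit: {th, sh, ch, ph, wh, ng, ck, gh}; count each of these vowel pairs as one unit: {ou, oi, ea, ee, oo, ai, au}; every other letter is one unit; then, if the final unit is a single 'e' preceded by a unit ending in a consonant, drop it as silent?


Word: "animal" (6 letters)
Left-to-right scan:
  [1] 'a' (letter)
  [2] 'n' (letter)
  [3] 'i' (letter)
  [4] 'm' (letter)
  [5] 'a' (letter)
  [6] 'l' (letter)
Units from scan: 6
Sound units = 6 units


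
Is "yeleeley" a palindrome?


Word: "yeleeley"
Reversed: "yeleeley"
Forward == Backward? yeleeley == yeleeley
Palindrome = Yes


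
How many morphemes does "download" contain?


Word: "download"
Morphemes: down- + load
Each morpheme carries meaning
= 2 morphemes


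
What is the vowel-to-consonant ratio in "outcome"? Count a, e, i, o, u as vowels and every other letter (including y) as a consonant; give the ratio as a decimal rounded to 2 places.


Word: "outcome"
Vowels (a,e,i,o,u): 4
Consonants: 3
Ratio = 4/3
= 1.33


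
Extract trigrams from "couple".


Word: "couple" (length 6)
Number of trigrams = 6 - 3 + 1 = 4
  Position 0: "cou"
  Position 1: "oup"
  Position 2: "upl"
  Position 3: "ple"
Trigrams = "cou", "oup", "upl", "ple"


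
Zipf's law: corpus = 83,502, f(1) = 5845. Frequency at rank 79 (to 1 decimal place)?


Zipf's law: f(r) = f(1) / r
f(1) = 5845
f(79) = 5845 / 79
= 74.0 occurrences


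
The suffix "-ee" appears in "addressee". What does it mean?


Suffix: -ee
Example: addressee = address + -ee
Meaning = one who receives


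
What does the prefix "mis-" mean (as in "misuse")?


Prefix: mis-
As in: misuse -> mis- + use
Meaning = wrongly


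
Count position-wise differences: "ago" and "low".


Comparing character by character (same length = 3):
  Pos 0: 'a' vs 'l' !=
  Pos 1: 'g' vs 'o' !=
  Pos 2: 'o' vs 'w' !=
Hamming distance = 3


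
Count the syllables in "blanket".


Word: "blanket"
Syllable breakdown: blan · ket
Counting: 2 parts
= 2 syllables


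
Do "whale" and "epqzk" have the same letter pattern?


Pattern of "whale": [0, 1, 2, 3, 4]
Pattern of "epqzk": [0, 1, 2, 3, 4]
Patterns match
Same pattern = Yes


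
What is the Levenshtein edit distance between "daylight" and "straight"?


Word 1: "daylight" (length 8)
Word 2: "straight" (length 8)
One optimal edit sequence (insert/delete/substitute each cost 1):
  1. substitute 'd' -> 's'  (+1)
  2. substitute 'a' -> 't'  (+1)
  3. substitute 'y' -> 'r'  (+1)
  4. substitute 'l' -> 'a'  (+1)
  5. keep 'i'
  6. keep 'g'
  7. keep 'h'
  8. keep 't'
Total edit operations: 4
Edit distance = 4


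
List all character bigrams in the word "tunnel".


Word: "tunnel" (length 6)
Number of bigrams = 6 - 2 + 1 = 5
  Position 0: "tu"
  Position 1: "un"
  Position 2: "nn"
  Position 3: "ne"
  Position 4: "el"
Bigrams = "tu", "un", "nn", "ne", "el"


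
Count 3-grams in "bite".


Word: "bite" (length 4)
Number of 3-grams = length - 3 + 1 = 4 - 3 + 1
= 2


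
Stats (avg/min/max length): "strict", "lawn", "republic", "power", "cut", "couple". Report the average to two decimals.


Lengths: "strict"=6, "lawn"=4, "republic"=8, "power"=5, "cut"=3, "couple"=6
Sum = 32, Count = 6
Average = 32/6 = 5.33
= avg=5.33, min=3, max=8


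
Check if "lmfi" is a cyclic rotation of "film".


Word: "film", Candidate: "lmfi"
Method: check if candidate is substring of word+word
"filmfilm" contains "lmfi"? Yes
Is rotation = Yes


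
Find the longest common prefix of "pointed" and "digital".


Word 1: "pointed"
Word 2: "digital"
Comparing from start:
  Pos 0: 'p' != 'd' (stop)
LCP = "" (length 0)


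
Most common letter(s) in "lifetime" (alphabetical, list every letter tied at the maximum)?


Word: "lifetime"
Letter counts:
  'e': 2
  'f': 1
  'i': 2
  'l': 1
  'm': 1
  't': 1
Maximum count = 2
Most frequent = 'e', 'i' (2 times each)


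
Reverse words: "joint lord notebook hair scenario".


Original: "joint lord notebook hair scenario"
Words (1..n): joint | lord | notebook | hair | scenario
Reversed (n..1): scenario | hair | notebook | lord | joint
Result = "scenario hair notebook lord joint"


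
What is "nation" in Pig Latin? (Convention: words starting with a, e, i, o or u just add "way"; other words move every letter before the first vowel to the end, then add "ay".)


Word: "nation"
Starts with consonant(s) → move to end, add 'ay'
Consonant cluster: "n"
Pig Latin = "ationnay"


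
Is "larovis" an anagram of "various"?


Word 1: "various" → sorted: aiorsuv
Word 2: "larovis" → sorted: ailorsv
Same letters? aiorsuv != ailorsv
Anagram = No


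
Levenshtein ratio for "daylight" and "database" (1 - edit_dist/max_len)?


Word 1: "daylight" (length 8)
Word 2: "database" (length 8)
One optimal edit sequence:
  1. keep 'd'
  2. keep 'a'
  3. substitute 'y' -> 't'  (+1)
  4. substitute 'l' -> 'a'  (+1)
  5. substitute 'i' -> 'b'  (+1)
  6. substitute 'g' -> 'a'  (+1)
  7. substitute 'h' -> 's'  (+1)
  8. substitute 't' -> 'e'  (+1)
Edit distance = 6
Max length = max(8, 8) = 8
Similarity = 1 - 6/8
= 0.2500


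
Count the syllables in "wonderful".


Word: "wonderful"
Syllable breakdown: won / der / ful
Counting: 3 parts
= 3 syllables


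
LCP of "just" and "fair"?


Word 1: "just"
Word 2: "fair"
Comparing from start:
  Pos 0: 'j' != 'f' (stop)
LCP = "" (length 0)


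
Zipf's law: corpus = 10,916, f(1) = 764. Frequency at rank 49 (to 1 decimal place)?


Zipf's law: f(r) = f(1) / r
f(1) = 764
f(49) = 764 / 49
= 15.6 occurrences


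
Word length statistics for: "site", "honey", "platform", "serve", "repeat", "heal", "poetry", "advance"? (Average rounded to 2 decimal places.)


Lengths: "site"=4, "honey"=5, "platform"=8, "serve"=5, "repeat"=6, "heal"=4, "poetry"=6, "advance"=7
Sum = 45, Count = 8
Average = 45/8 = 5.63
= avg=5.63, min=4, max=8


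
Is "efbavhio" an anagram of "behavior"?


Word 1: "behavior" → sorted: abehiorv
Word 2: "efbavhio" → sorted: abefhiov
Same letters? abehiorv != abefhiov
Anagram = No


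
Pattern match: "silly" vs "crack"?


Pattern of "silly": [0, 1, 2, 2, 3]
Pattern of "crack": [0, 1, 2, 0, 3]
Patterns do not match
Same pattern = No


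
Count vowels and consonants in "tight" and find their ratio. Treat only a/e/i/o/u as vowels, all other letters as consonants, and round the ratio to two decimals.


Word: "tight"
Vowels (a,e,i,o,u): 1
Consonants: 4
Ratio = 1/4
= 0.25


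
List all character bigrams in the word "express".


Word: "express" (length 7)
Number of bigrams = 7 - 2 + 1 = 6
  Position 0: "ex"
  Position 1: "xp"
  Position 2: "pr"
  Position 3: "re"
  Position 4: "es"
  Position 5: "ss"
Bigrams = "ex", "xp", "pr", "re", "es", "ss"


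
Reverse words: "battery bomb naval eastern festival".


Original: "battery bomb naval eastern festival"
Words (1..n): battery | bomb | naval | eastern | festival
Reversed (n..1): festival | eastern | naval | bomb | battery
Result = "festival eastern naval bomb battery"


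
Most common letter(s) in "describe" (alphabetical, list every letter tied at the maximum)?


Word: "describe"
Letter counts:
  'b': 1
  'c': 1
  'd': 1
  'e': 2
  'i': 1
  'r': 1
  's': 1
Maximum count = 2
Most frequent = 'e' (2 times each)


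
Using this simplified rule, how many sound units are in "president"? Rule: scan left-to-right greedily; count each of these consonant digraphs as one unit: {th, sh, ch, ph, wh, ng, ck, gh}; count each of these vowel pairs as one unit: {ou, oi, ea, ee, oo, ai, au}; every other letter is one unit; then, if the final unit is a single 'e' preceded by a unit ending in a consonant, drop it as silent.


Word: "president" (9 letters)
Left-to-right scan:
  (1) 'p' (letter)
  (2) 'r' (letter)
  (3) 'e' (letter)
  (4) 's' (letter)
  (5) 'i' (letter)
  (6) 'd' (letter)
  (7) 'e' (letter)
  (8) 'n' (letter)
  (9) 't' (letter)
Units from scan: 9
Sound units = 9 units


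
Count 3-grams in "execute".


Word: "execute" (length 7)
Number of 3-grams = length - 3 + 1 = 7 - 3 + 1
= 5


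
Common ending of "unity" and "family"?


Word 1: "unity"
Word 2: "family"
Comparing from end:
  Pos -1: 'y' == 'y'
  Pos -2: 't' != 'l' (stop)
LCS = "y" (length 1)


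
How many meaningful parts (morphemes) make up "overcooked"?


Word: "overcooked"
Morphemes: over- + cook + -ed
Each morpheme carries meaning
= 3 morphemes


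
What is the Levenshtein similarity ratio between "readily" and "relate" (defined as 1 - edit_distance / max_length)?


Word 1: "readily" (length 7)
Word 2: "relate" (length 6)
One optimal edit sequence:
  1. keep 'r'
  2. keep 'e'
  3. delete 'a'  (+1)
  4. substitute 'd' -> 'l'  (+1)
  5. substitute 'i' -> 'a'  (+1)
  6. substitute 'l' -> 't'  (+1)
  7. substitute 'y' -> 'e'  (+1)
Edit distance = 5
Max length = max(7, 6) = 7
Similarity = 1 - 5/7
= 0.2857


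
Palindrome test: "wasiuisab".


Word: "wasiuisab"
Reversed: "basiuisaw"
Forward == Backward? wasiuisab != basiuisaw
Palindrome = No


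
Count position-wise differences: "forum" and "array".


Comparing character by character (same length = 5):
  Pos 0: 'f' vs 'a' !=
  Pos 1: 'o' vs 'r' !=
  Pos 2: 'r' vs 'r' =
  Pos 3: 'u' vs 'a' !=
  Pos 4: 'm' vs 'y' !=
Hamming distance = 4


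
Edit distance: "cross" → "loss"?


Word 1: "cross" (length 5)
Word 2: "loss" (length 4)
One optimal edit sequence (insert/delete/substitute each cost 1):
  1. delete 'c'  (+1)
  2. substitute 'r' -> 'l'  (+1)
  3. keep 'o'
  4. keep 's'
  5. keep 's'
Total edit operations: 2
Edit distance = 2


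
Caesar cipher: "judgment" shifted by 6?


Word: "judgment"
Shift: 6
Each letter → (letter + shift) mod 26:
  'j' (9) + 6 = 15 → 'p'
  'u' (20) + 6 = 0 → 'a'
  'd' (3) + 6 = 9 → 'j'
  'g' (6) + 6 = 12 → 'm'
  'm' (12) + 6 = 18 → 's'
  'e' (4) + 6 = 10 → 'k'
  'n' (13) + 6 = 19 → 't'
  't' (19) + 6 = 25 → 'z'
Result = "pajmsktz"


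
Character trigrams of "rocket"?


Word: "rocket" (length 6)
Number of trigrams = 6 - 3 + 1 = 4
  Position 0: "roc"
  Position 1: "ock"
  Position 2: "cke"
  Position 3: "ket"
Trigrams = "roc", "ock", "cke", "ket"


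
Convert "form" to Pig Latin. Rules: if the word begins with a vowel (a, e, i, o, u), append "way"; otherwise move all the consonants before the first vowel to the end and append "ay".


Word: "form"
Starts with consonant(s) → move to end, add 'ay'
Consonant cluster: "f"
Pig Latin = "ormfay"


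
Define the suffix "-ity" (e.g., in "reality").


Suffix: -ity
Example: reality = real + -ity
Meaning = quality of


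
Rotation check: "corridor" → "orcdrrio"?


Word: "corridor", Candidate: "orcdrrio"
Method: check if candidate is substring of word+word
"corridorcorridor" contains "orcdrrio"? No
Is rotation = No


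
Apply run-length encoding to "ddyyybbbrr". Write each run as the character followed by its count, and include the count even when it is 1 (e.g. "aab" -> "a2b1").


String: "ddyyybbbrr"
Scanning for consecutive runs:
  'd' x 2
  'y' x 3
  'b' x 3
  'r' x 2
RLE = "d2y3b3r2"


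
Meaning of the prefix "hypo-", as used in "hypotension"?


Prefix: hypo-
Example: hypotension (hypo- + tension)
Meaning = under / below normal


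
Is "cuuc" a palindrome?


Word: "cuuc"
Reversed: "cuuc"
Forward == Backward? cuuc == cuuc
Palindrome = Yes


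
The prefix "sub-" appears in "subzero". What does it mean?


Prefix: sub-
As in: subzero -> sub- + zero
Meaning = under / below


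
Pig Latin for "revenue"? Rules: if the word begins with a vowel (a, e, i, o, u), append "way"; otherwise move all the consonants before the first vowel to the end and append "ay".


Word: "revenue"
Starts with consonant(s) → move to end, add 'ay'
Consonant cluster: "r"
Pig Latin = "evenueray"


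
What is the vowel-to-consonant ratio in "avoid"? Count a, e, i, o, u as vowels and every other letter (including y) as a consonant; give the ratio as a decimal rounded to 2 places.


Word: "avoid"
Vowels (a,e,i,o,u): 3
Consonants: 2
Ratio = 3/2
= 1.50


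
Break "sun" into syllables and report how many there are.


Word: "sun"
Syllable breakdown: sun
Counting: 1 part
= 1 syllable


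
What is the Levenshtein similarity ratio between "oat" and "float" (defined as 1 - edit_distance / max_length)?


Word 1: "oat" (length 3)
Word 2: "float" (length 5)
One optimal edit sequence:
  1. insert 'f'  (+1)
  2. insert 'l'  (+1)
  3. keep 'o'
  4. keep 'a'
  5. keep 't'
Edit distance = 2
Max length = max(3, 5) = 5
Similarity = 1 - 2/5
= 0.6000


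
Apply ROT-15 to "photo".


Word: "photo"
Shift: 15
Each letter → (letter + shift) mod 26:
  'p' (15) + 15 = 4 → 'e'
  'h' (7) + 15 = 22 → 'w'
  'o' (14) + 15 = 3 → 'd'
  't' (19) + 15 = 8 → 'i'
  'o' (14) + 15 = 3 → 'd'
Result = "ewdid"


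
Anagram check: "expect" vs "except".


Word 1: "expect" → sorted: ceeptx
Word 2: "except" → sorted: ceeptx
Same letters? ceeptx == ceeptx
Anagram = Yes


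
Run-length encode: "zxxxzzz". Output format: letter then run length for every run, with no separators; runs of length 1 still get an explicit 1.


String: "zxxxzzz"
Scanning for consecutive runs:
  'z' x 1
  'x' x 3
  'z' x 3
RLE = "z1x3z3"


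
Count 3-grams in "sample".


Word: "sample" (length 6)
Number of 3-grams = length - 3 + 1 = 6 - 3 + 1
= 4


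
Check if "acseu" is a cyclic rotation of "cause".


Word: "cause", Candidate: "acseu"
Method: check if candidate is substring of word+word
"causecause" contains "acseu"? No
Is rotation = No


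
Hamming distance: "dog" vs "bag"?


Comparing character by character (same length = 3):
  Pos 0: 'd' vs 'b' !=
  Pos 1: 'o' vs 'a' !=
  Pos 2: 'g' vs 'g' =
Hamming distance = 2


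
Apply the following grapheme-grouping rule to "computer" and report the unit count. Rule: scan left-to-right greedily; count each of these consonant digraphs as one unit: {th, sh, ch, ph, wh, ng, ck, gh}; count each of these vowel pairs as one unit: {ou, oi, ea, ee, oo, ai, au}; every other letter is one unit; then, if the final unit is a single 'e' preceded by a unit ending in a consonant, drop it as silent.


Word: "computer" (8 letters)
Left-to-right scan:
  1. 'c' (letter)
  2. 'o' (letter)
  3. 'm' (letter)
  4. 'p' (letter)
  5. 'u' (letter)
  6. 't' (letter)
  7. 'e' (letter)
  8. 'r' (letter)
Units from scan: 8
Sound units = 8 units


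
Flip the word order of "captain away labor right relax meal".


Original: "captain away labor right relax meal"
Words (1..n): captain | away | labor | right | relax | meal
Reversed (n..1): meal | relax | right | labor | away | captain
Result = "meal relax right labor away captain"


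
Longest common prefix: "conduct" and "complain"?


Word 1: "conduct"
Word 2: "complain"
Comparing from start:
  Pos 0: 'c' == 'c'
  Pos 1: 'o' == 'o'
  Pos 2: 'n' != 'm' (stop)
LCP = "co" (length 2)


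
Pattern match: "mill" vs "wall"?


Pattern of "mill": [0, 1, 2, 2]
Pattern of "wall": [0, 1, 2, 2]
Patterns match
Same pattern = Yes


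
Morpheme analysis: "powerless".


Word: "powerless"
Morphemes: power + -less
Each morpheme carries meaning
= 2 morphemes


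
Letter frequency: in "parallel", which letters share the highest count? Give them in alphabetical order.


Word: "parallel"
Letter counts:
  'a': 2
  'e': 1
  'l': 3
  'p': 1
  'r': 1
Maximum count = 3
Most frequent = 'l' (3 times each)


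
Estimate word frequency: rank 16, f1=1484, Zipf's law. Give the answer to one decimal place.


Zipf's law: f(r) = f(1) / r
f(1) = 1484
f(16) = 1484 / 16
= 92.8 occurrences


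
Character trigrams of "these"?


Word: "these" (length 5)
Number of trigrams = 5 - 3 + 1 = 3
  Position 0: "the"
  Position 1: "hes"
  Position 2: "ese"
Trigrams = "the", "hes", "ese"


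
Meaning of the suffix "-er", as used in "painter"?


Suffix: -er
Example: painter (paint + -er)
Meaning = one who / more


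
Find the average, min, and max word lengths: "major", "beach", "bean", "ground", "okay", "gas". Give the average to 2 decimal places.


Lengths: "major"=5, "beach"=5, "bean"=4, "ground"=6, "okay"=4, "gas"=3
Sum = 27, Count = 6
Average = 27/6 = 4.50
= avg=4.50, min=3, max=6


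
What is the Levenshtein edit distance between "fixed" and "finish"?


Word 1: "fixed" (length 5)
Word 2: "finish" (length 6)
One optimal edit sequence (insert/delete/substitute each cost 1):
  1. keep 'f'
  2. keep 'i'
  3. insert 'n'  (+1)
  4. substitute 'x' -> 'i'  (+1)
  5. substitute 'e' -> 's'  (+1)
  6. substitute 'd' -> 'h'  (+1)
Total edit operations: 4
Edit distance = 4


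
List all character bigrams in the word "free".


Word: "free" (length 4)
Number of bigrams = 4 - 2 + 1 = 3
  Position 0: "fr"
  Position 1: "re"
  Position 2: "ee"
Bigrams = "fr", "re", "ee"


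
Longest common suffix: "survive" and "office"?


Word 1: "survive"
Word 2: "office"
Comparing from end:
  Pos -1: 'e' == 'e'
  Pos -2: 'v' != 'c' (stop)
LCS = "e" (length 1)


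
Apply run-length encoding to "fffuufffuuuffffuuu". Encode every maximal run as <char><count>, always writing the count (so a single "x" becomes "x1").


String: "fffuufffuuuffffuuu"
Scanning for consecutive runs:
  'f' x 3
  'u' x 2
  'f' x 3
  'u' x 3
  'f' x 4
  'u' x 3
RLE = "f3u2f3u3f4u3"


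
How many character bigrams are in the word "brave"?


Word: "brave" (length 5)
Number of 2-grams = length - 2 + 1 = 5 - 2 + 1
= 4


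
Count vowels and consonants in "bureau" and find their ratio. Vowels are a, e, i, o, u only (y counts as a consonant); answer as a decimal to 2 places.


Word: "bureau"
Vowels (a,e,i,o,u): 4
Consonants: 2
Ratio = 4/2
= 2.00


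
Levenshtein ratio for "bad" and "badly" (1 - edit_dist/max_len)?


Word 1: "bad" (length 3)
Word 2: "badly" (length 5)
One optimal edit sequence:
  1. keep 'b'
  2. keep 'a'
  3. keep 'd'
  4. insert 'l'  (+1)
  5. insert 'y'  (+1)
Edit distance = 2
Max length = max(3, 5) = 5
Similarity = 1 - 2/5
= 0.6000


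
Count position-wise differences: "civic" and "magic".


Comparing character by character (same length = 5):
  Pos 0: 'c' vs 'm' !=
  Pos 1: 'i' vs 'a' !=
  Pos 2: 'v' vs 'g' !=
  Pos 3: 'i' vs 'i' =
  Pos 4: 'c' vs 'c' =
Hamming distance = 3


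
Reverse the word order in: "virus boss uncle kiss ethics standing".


Original: "virus boss uncle kiss ethics standing"
Words (1..n): virus | boss | uncle | kiss | ethics | standing
Reversed (n..1): standing | ethics | kiss | uncle | boss | virus
Result = "standing ethics kiss uncle boss virus"


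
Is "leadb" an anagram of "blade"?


Word 1: "blade" → sorted: abdel
Word 2: "leadb" → sorted: abdel
Same letters? abdel == abdel
Anagram = Yes


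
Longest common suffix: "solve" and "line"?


Word 1: "solve"
Word 2: "line"
Comparing from end:
  Pos -1: 'e' == 'e'
  Pos -2: 'v' != 'n' (stop)
LCS = "e" (length 1)


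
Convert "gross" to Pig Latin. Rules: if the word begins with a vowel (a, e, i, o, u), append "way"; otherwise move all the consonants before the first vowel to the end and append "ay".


Word: "gross"
Starts with consonant(s) → move to end, add 'ay'
Consonant cluster: "gr"
Pig Latin = "ossgray"


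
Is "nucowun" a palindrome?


Word: "nucowun"
Reversed: "nuwocun"
Forward == Backward? nucowun != nuwocun
Palindrome = No


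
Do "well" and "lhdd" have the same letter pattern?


Pattern of "well": [0, 1, 2, 2]
Pattern of "lhdd": [0, 1, 2, 2]
Patterns match
Same pattern = Yes


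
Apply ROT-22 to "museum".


Word: "museum"
Shift: 22
Each letter → (letter + shift) mod 26:
  'm' (12) + 22 = 8 → 'i'
  'u' (20) + 22 = 16 → 'q'
  's' (18) + 22 = 14 → 'o'
  'e' (4) + 22 = 0 → 'a'
  'u' (20) + 22 = 16 → 'q'
  'm' (12) + 22 = 8 → 'i'
Result = "iqoaqi"


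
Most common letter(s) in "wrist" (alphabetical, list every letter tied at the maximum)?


Word: "wrist"
Letter counts:
  'i': 1
  'r': 1
  's': 1
  't': 1
  'w': 1
Maximum count = 1
Most frequent = 'i', 'r', 's', 't', 'w' (1 time each)


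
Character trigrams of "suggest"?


Word: "suggest" (length 7)
Number of trigrams = 7 - 3 + 1 = 5
  Position 0: "sug"
  Position 1: "ugg"
  Position 2: "gge"
  Position 3: "ges"
  Position 4: "est"
Trigrams = "sug", "ugg", "gge", "ges", "est"


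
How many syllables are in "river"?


Word: "river"
Syllable breakdown: riv / er
Counting: 2 parts
= 2 syllables


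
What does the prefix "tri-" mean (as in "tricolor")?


Prefix: tri-
Example: tricolor (tri- + color)
Meaning = three


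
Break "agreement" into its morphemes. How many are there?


Word: "agreement"
Morphemes: agree / -ment
Each morpheme carries meaning
= 2 morphemes


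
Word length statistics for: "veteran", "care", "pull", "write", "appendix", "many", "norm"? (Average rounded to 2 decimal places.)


Lengths: "veteran"=7, "care"=4, "pull"=4, "write"=5, "appendix"=8, "many"=4, "norm"=4
Sum = 36, Count = 7
Average = 36/7 = 5.14
= avg=5.14, min=4, max=8


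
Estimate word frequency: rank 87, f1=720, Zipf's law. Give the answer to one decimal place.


Zipf's law: f(r) = f(1) / r
f(1) = 720
f(87) = 720 / 87
= 8.3 occurrences


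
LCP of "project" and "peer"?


Word 1: "project"
Word 2: "peer"
Comparing from start:
  Pos 0: 'p' == 'p'
  Pos 1: 'r' != 'e' (stop)
LCP = "p" (length 1)


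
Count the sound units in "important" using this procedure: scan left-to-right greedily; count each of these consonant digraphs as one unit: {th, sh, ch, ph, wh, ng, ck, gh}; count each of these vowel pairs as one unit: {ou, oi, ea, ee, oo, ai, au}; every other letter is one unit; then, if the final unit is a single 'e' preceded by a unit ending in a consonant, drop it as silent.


Word: "important" (9 letters)
Left-to-right scan:
  1. 'i' (letter)
  2. 'm' (letter)
  3. 'p' (letter)
  4. 'o' (letter)
  5. 'r' (letter)
  6. 't' (letter)
  7. 'a' (letter)
  8. 'n' (letter)
  9. 't' (letter)
Units from scan: 9
Sound units = 9 units


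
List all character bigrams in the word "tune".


Word: "tune" (length 4)
Number of bigrams = 4 - 2 + 1 = 3
  Position 0: "tu"
  Position 1: "un"
  Position 2: "ne"
Bigrams = "tu", "un", "ne"


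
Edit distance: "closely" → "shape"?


Word 1: "closely" (length 7)
Word 2: "shape" (length 5)
One optimal edit sequence (insert/delete/substitute each cost 1):
  1. substitute 'c' -> 's'  (+1)
  2. substitute 'l' -> 'h'  (+1)
  3. substitute 'o' -> 'a'  (+1)
  4. substitute 's' -> 'p'  (+1)
  5. keep 'e'
  6. delete 'l'  (+1)
  7. delete 'y'  (+1)
Total edit operations: 6
Edit distance = 6


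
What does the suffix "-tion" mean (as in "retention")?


Suffix: -tion
As in: retention -> retain + -tion, with a spelling change
Meaning = act or process


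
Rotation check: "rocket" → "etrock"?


Word: "rocket", Candidate: "etrock"
Method: check if candidate is substring of word+word
"rocketrocket" contains "etrock"? Yes
Is rotation = Yes


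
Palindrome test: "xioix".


Word: "xioix"
Reversed: "xioix"
Forward == Backward? xioix == xioix
Palindrome = Yes


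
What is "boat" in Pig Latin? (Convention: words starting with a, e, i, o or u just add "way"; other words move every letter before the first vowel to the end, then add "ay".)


Word: "boat"
Starts with consonant(s) → move to end, add 'ay'
Consonant cluster: "b"
Pig Latin = "oatbay"


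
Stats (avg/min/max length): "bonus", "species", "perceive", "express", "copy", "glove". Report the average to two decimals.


Lengths: "bonus"=5, "species"=7, "perceive"=8, "express"=7, "copy"=4, "glove"=5
Sum = 36, Count = 6
Average = 36/6 = 6.00
= avg=6.00, min=4, max=8


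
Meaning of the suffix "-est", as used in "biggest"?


Suffix: -est
As in: biggest -> big + -est, with a spelling change
Meaning = most
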